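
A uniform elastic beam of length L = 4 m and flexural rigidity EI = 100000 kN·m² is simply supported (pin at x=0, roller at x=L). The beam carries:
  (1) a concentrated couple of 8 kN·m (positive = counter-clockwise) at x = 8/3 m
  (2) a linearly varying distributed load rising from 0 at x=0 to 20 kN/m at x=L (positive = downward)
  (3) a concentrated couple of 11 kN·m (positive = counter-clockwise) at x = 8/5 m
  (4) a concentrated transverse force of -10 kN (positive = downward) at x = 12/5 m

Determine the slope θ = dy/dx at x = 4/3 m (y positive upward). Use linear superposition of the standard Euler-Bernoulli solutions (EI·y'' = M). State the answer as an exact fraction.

Load 1 — applied couple M₀=8 kN·m at a=8/3 m (b=L-a=4/3):
  θ_1 = (M₀x²/(2L)+C₁)/EI  [x≤a] with C₁=M₀(3b²-L²)/(6L)=-32/9 = (8·(4/3)²/(2·4)+(-32/9))/100000 = -1/56250 rad
Load 2 — triangular load w₀=20 kN/m (0→w₀ over full span):
  θ_2 = -w₀(7L⁴-30L²x²+15x⁴)/(360LEI) = -20·(7·4⁴-30·4²·(4/3)²+15·(4/3)⁴)/(360·4·100000) = -104/759375 rad
Load 3 — applied couple M₀=11 kN·m at a=8/5 m (b=L-a=12/5):
  θ_3 = (M₀x²/(2L)+C₁)/EI  [x≤a] with C₁=M₀(3b²-L²)/(6L)=44/75 = (11·(4/3)²/(2·4)+(44/75))/100000 = 341/11250000 rad
Load 4 — point force P=-10 kN at a=12/5 m (b=L-a=8/5):
  θ_4 = -Pb(L²-b²-3x²)/(6LEI)  [x≤a] = -(-10)·(8/5)·(4²-(8/5)²-3·(4/3)²)/(6·4·100000) = 38/703125 rad
Superposition: θ = Σ θ_i = -21377/303750000 rad ≈ -0.000070 rad

θ(4/3) = -21377/303750000 rad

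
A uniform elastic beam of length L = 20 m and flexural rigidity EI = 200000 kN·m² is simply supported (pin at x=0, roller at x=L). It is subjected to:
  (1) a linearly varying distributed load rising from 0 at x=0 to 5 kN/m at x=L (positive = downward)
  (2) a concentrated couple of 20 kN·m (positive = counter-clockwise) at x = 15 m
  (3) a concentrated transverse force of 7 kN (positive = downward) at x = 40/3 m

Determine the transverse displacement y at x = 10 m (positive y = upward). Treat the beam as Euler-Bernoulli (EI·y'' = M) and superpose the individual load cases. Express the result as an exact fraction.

Load 1 — triangular load w₀=5 kN/m (0→w₀ over full span):
  y_1 = -w₀x(7L⁴-10L²x²+3x⁴)/(360LEI) = -5·10·(7·20⁴-10·20²·10²+3·10⁴)/(360·20·200000) = -5/192 m
Load 2 — applied couple M₀=20 kN·m at a=15 m (b=L-a=5):
  y_2 = (M₀x³/(6L)+C₁x)/EI  [x≤a] with C₁=M₀(3b²-L²)/(6L)=-325/6 = (20·10³/(6·20)+(-325/6)·10)/200000 = -3/1600 m
Load 3 — point force P=7 kN at a=40/3 m (b=L-a=20/3):
  y_3 = -Pbx(L²-b²-x²)/(6LEI)  [x≤a] = -7·(20/3)·10·(20²-(20/3)²-10²)/(6·20·200000) = -161/32400 m
Superposition: y = Σ y_i = -2131/64800 m ≈ -0.032886 m

y(10) = -2131/64800 m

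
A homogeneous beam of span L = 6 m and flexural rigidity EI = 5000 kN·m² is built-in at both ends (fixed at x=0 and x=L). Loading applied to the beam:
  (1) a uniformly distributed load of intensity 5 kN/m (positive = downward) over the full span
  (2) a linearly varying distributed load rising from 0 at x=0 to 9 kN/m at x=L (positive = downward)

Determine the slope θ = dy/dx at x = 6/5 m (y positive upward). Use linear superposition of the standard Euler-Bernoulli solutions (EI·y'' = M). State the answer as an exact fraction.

θ(6/5) = -1242/390625 rad

Load 1 — uniform load w=5 kN/m over full span:
  θ_1 = -wx(L-x)(L-2x)/(12EI) = -5·(6/5)·(6-(6/5))·(6-2·(6/5))/(12·5000) = -27/15625 rad
Load 2 — triangular load w₀=9 kN/m (0→w₀ over full span):
  θ_2 = -w₀(2x(L-x)(L-2x)(x+2L)+x²(L-x)²)/(120LEI) = -9·(2·(6/5)·(6-(6/5))·(6-2·(6/5))·((6/5)+2·6)+(6/5)²·(6-(6/5))²)/(120·6·5000) = -567/390625 rad
Superposition: θ = Σ θ_i = -1242/390625 rad ≈ -0.003180 rad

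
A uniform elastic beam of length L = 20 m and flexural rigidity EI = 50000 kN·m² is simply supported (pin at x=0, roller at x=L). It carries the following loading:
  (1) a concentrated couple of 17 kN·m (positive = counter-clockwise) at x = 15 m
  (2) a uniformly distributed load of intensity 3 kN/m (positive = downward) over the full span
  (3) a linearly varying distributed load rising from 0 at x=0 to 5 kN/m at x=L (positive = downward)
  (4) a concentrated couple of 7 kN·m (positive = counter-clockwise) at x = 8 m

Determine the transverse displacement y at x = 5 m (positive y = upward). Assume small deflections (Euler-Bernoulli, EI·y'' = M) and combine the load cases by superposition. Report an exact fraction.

Load 1 — applied couple M₀=17 kN·m at a=15 m (b=L-a=5):
  y_1 = (M₀x³/(6L)+C₁x)/EI  [x≤a] with C₁=M₀(3b²-L²)/(6L)=-1105/24 = (17·5³/(6·20)+(-1105/24)·5)/50000 = -17/4000 m
Load 2 — uniform load w=3 kN/m over full span:
  y_2 = -wx(L³-2Lx²+x³)/(24EI) = -3·5·(20³-2·20·5²+5³)/(24·50000) = -57/640 m
Load 3 — triangular load w₀=5 kN/m (0→w₀ over full span):
  y_3 = -w₀x(7L⁴-10L²x²+3x⁴)/(360LEI) = -5·5·(7·20⁴-10·20²·5²+3·5⁴)/(360·20·50000) = -109/1536 m
Load 4 — applied couple M₀=7 kN·m at a=8 m (b=L-a=12):
  y_4 = (M₀x³/(6L)+C₁x)/EI  [x≤a] with C₁=M₀(3b²-L²)/(6L)=28/15 = (7·5³/(6·20)+(28/15)·5)/50000 = 133/400000 m
Superposition: y = Σ y_i = -786929/4800000 m ≈ -0.163944 m

y(5) = -786929/4800000 m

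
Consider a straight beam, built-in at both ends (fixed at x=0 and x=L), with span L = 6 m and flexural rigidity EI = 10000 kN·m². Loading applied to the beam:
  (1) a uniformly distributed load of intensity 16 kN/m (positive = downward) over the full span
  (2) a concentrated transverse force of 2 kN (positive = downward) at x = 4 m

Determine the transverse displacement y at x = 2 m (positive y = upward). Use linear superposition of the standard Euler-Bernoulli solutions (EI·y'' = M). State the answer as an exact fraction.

Load 1 — uniform load w=16 kN/m over full span:
  y_1 = -wx²(L-x)²/(24EI) = -16·2²·(6-2)²/(24·10000) = -8/1875 m
Load 2 — point force P=2 kN at a=4 m (b=L-a=2):
  y_2 = -Pb²x²(3aL-(3a+b)x)/(6L³EI)  [x≤a] = -2·2²·2²·(3·4·6-(3·4+2)·2)/(6·6³·10000) = -11/101250 m
Superposition: y = Σ y_i = -443/101250 m ≈ -0.004375 m

y(2) = -443/101250 m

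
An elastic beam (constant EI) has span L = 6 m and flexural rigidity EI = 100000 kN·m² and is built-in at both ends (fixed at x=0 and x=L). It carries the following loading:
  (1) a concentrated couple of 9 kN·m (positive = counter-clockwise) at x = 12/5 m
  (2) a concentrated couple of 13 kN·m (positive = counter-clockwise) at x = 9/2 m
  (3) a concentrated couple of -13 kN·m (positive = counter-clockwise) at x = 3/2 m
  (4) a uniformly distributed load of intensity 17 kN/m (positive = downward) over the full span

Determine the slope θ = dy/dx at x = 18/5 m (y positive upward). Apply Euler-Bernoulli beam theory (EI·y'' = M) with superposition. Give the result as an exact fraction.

θ(18/5) = 22371/125000000 rad

Load 1 — applied couple M₀=9 kN·m at a=12/5 m (b=L-a=18/5):
  θ_1 = (R_Ax²/2 - M_Ax - M₀(x-a))/EI  [x>a] with R_A=54/25, M_A=27/25 = ((54/25)·(18/5)²/2 - (27/25)·(18/5) - 9·((18/5)-(12/5)))/100000 = -27/3906250 rad
Load 2 — applied couple M₀=13 kN·m at a=9/2 m (b=L-a=3/2):
  θ_2 = (R_Ax²/2 - M_Ax)/EI  [x≤a] with R_A=39/16, M_A=65/16 = ((39/16)·(18/5)²/2 - (65/16)·(18/5))/100000 = 117/10000000 rad
Load 3 — applied couple M₀=-13 kN·m at a=3/2 m (b=L-a=9/2):
  θ_3 = (R_Ax²/2 - M_Ax - M₀(x-a))/EI  [x>a] with R_A=-39/16, M_A=39/16 = ((-39/16)·(18/5)²/2 - (39/16)·(18/5) - (-13)·((18/5)-(3/2)))/100000 = 273/10000000 rad
Load 4 — uniform load w=17 kN/m over full span:
  θ_4 = -wx(L-x)(L-2x)/(12EI) = -17·(18/5)·(6-(18/5))·(6-2·(18/5))/(12·100000) = 459/3125000 rad
Superposition: θ = Σ θ_i = 22371/125000000 rad ≈ 0.000179 rad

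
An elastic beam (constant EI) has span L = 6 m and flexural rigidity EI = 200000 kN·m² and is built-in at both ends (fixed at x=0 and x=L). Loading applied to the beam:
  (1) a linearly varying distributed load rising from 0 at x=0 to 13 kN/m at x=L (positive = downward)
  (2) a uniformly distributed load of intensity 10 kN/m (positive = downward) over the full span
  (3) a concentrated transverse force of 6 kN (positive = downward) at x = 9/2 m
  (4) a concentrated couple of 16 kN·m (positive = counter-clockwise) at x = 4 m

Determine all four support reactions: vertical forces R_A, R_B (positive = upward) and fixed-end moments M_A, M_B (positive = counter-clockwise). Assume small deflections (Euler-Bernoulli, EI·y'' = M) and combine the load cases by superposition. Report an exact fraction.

R_A = 33259/720 kN, M_A = 12629/240 kN·m, R_B = 42341/720 kN, M_B = -4677/80 kN·m

Load 1 — triangular load w₀=13 kN/m (0→w₀ over full span):
  R_A = 3w₀L/20 = 3·13·6/20 = 117/10 kN
  M_A = w₀L²/30 = 13·6²/30 = 78/5 kN·m
  R_B = 7w₀L/20 = 7·13·6/20 = 273/10 kN
  M_B = -w₀L²/20 = -13·6²/20 = -117/5 kN·m
Load 2 — uniform load w=10 kN/m over full span:
  R_A = wL/2 = 10·6/2 = 30 kN
  M_A = wL²/12 = 10·6²/12 = 30 kN·m
  R_B = wL/2 = 10·6/2 = 30 kN
  M_B = -wL²/12 = -10·6²/12 = -30 kN·m
Load 3 — point force P=6 kN at a=9/2 m (b=L-a=3/2):
  R_A = Pb²(3a+b)/L³ = 6·(3/2)²·(3·(9/2)+(3/2))/6³ = 15/16 kN
  M_A = Pab²/L² = 6·(9/2)·(3/2)²/6² = 27/16 kN·m
  R_B = Pa²(a+3b)/L³ = 6·(9/2)²·((9/2)+3·(3/2))/6³ = 81/16 kN
  M_B = -Pa²b/L² = -6·(9/2)²·(3/2)/6² = -81/16 kN·m
Load 4 — applied couple M₀=16 kN·m at a=4 m (b=L-a=2):
  R_A = 6M₀ab/L³ = 6·16·4·2/6³ = 32/9 kN
  M_A = M₀b(2a-b)/L² = 16·2·(2·4-2)/6² = 16/3 kN·m
  R_B = -6M₀ab/L³ = -6·16·4·2/6³ = -32/9 kN
  M_B = M₀a(2b-a)/L² = 16·4·(2·2-4)/6² = 0 kN·m
Superposition: R_A = 33259/720 kN, M_A = 12629/240 kN·m, R_B = 42341/720 kN, M_B = -4677/80 kN·m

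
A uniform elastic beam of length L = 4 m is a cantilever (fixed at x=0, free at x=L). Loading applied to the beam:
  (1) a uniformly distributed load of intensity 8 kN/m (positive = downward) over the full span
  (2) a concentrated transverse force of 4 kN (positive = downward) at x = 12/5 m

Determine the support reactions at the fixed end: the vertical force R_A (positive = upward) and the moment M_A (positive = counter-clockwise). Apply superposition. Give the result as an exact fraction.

Load 1 — uniform load w=8 kN/m over full span:
  R_A = wL = 8·4 = 32 kN
  M_A = wL²/2 = 8·4²/2 = 64 kN·m
Load 2 — point force P=4 kN at a=12/5 m (b=L-a=8/5):
  R_A = P = 4 kN
  M_A = Pa = 4·(12/5) = 48/5 kN·m
Superposition: R_A = 36 kN, M_A = 368/5 kN·m

R_A = 36 kN, M_A = 368/5 kN·m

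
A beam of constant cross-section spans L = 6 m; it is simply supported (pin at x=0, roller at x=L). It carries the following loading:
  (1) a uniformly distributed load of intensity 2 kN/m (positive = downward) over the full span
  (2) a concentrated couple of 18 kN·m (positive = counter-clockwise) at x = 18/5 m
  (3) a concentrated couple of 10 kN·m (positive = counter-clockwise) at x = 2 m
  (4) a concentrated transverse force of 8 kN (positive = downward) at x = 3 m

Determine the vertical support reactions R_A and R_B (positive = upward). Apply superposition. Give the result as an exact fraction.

R_A = 44/3 kN, R_B = 16/3 kN

Load 1 — uniform load w=2 kN/m over full span:
  R_A = wL/2 = 2·6/2 = 6 kN
  R_B = wL/2 = 2·6/2 = 6 kN
Load 2 — applied couple M₀=18 kN·m at a=18/5 m (b=L-a=12/5):
  R_A = M₀/L = 18/6 = 3 kN
  R_B = -M₀/L = -18/6 = -3 kN
Load 3 — applied couple M₀=10 kN·m at a=2 m (b=L-a=4):
  R_A = M₀/L = 10/6 = 5/3 kN
  R_B = -M₀/L = -10/6 = -5/3 kN
Load 4 — point force P=8 kN at a=3 m (b=L-a=3):
  R_A = Pb/L = 8·3/6 = 4 kN
  R_B = Pa/L = 8·3/6 = 4 kN
Superposition: R_A = 44/3 kN, R_B = 16/3 kN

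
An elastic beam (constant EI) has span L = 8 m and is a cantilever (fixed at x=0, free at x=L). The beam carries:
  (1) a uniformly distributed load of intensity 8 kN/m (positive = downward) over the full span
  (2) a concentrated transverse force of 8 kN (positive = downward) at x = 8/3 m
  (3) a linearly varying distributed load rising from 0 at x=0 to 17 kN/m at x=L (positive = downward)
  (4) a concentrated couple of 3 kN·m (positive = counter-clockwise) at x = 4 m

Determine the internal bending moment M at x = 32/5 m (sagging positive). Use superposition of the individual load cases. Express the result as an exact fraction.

Load 1 — uniform load w=8 kN/m over full span:
  M_1 = -w(L-x)²/2 = -8·(8-(32/5))²/2 = -256/25 kN·m
Load 2 — point force P=8 kN at a=8/3 m (b=L-a=16/3):
  M_2 = 0  [x>a] = 0 kN·m
Load 3 — triangular load w₀=17 kN/m (0→w₀ over full span):
  M_3 = w₀Lx/2 - w₀L²/3 - w₀x³/(6L) = 17·8·(32/5)/2 - 17·8²/3 - 17·(32/5)³/(6·8) = -7616/375 kN·m
Load 4 — applied couple M₀=3 kN·m at a=4 m (b=L-a=4):
  M_4 = 0  [x>a] = 0 kN·m
Superposition: M = Σ M_i = -11456/375 kN·m ≈ -30.549333 kN·m

M(32/5) = -11456/375 kN·m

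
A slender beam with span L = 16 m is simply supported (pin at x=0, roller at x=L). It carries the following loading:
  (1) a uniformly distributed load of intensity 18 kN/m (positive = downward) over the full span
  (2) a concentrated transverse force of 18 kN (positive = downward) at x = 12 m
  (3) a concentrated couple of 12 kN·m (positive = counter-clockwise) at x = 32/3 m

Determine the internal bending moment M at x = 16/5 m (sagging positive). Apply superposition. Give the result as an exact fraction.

M(16/5) = 9636/25 kN·m

Load 1 — uniform load w=18 kN/m over full span:
  M_1 = wx(L-x)/2 = 18·(16/5)·(16-(16/5))/2 = 9216/25 kN·m
Load 2 — point force P=18 kN at a=12 m (b=L-a=4):
  M_2 = Pbx/L  [x≤a] = 18·4·(16/5)/16 = 72/5 kN·m
Load 3 — applied couple M₀=12 kN·m at a=32/3 m (b=L-a=16/3):
  M_3 = M₀x/L  [x≤a] = 12·(16/5)/16 = 12/5 kN·m
Superposition: M = Σ M_i = 9636/25 kN·m ≈ 385.440000 kN·m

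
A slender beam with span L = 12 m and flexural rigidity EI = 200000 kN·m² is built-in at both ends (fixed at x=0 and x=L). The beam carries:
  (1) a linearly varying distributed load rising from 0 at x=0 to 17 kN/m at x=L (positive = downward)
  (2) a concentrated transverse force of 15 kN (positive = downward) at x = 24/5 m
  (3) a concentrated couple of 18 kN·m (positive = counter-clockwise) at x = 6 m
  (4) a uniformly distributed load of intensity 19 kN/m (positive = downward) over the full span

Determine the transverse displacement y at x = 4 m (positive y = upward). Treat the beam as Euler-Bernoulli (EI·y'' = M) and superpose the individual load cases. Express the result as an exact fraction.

y(4) = -71147/11250000 m

Load 1 — triangular load w₀=17 kN/m (0→w₀ over full span):
  y_1 = -w₀x²(L-x)²(x+2L)/(120LEI) = -17·4²·(12-4)²·(4+2·12)/(120·12·200000) = -238/140625 m
Load 2 — point force P=15 kN at a=24/5 m (b=L-a=36/5):
  y_2 = -Pb²x²(3aL-(3a+b)x)/(6L³EI)  [x≤a] = -15·(36/5)²·4²·(3·(24/5)·12-(3·(24/5)+(36/5))·4)/(6·12³·200000) = -81/156250 m
Load 3 — applied couple M₀=18 kN·m at a=6 m (b=L-a=6):
  y_3 = (R_Ax³/6 - M_Ax²/2)/EI  [x≤a] with R_A=9/4, M_A=9/2 = ((9/4)·4³/6 - (9/2)·4²/2)/200000 = -3/50000 m
Load 4 — uniform load w=19 kN/m over full span:
  y_4 = -wx²(L-x)²/(24EI) = -19·4²·(12-4)²/(24·200000) = -38/9375 m
Superposition: y = Σ y_i = -71147/11250000 m ≈ -0.006324 m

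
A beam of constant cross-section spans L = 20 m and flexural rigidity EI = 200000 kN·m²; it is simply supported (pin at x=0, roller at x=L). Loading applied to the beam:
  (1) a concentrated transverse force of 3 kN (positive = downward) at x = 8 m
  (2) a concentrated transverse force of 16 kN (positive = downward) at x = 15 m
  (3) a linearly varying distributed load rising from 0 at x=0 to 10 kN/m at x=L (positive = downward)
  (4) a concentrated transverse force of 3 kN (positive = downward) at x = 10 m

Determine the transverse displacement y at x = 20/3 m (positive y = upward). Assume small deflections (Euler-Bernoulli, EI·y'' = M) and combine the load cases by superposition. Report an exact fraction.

Load 1 — point force P=3 kN at a=8 m (b=L-a=12):
  y_1 = -Pbx(L²-b²-x²)/(6LEI)  [x≤a] = -3·12·(20/3)·(20²-12²-(20/3)²)/(6·20·200000) = -119/56250 m
Load 2 — point force P=16 kN at a=15 m (b=L-a=5):
  y_2 = -Pbx(L²-b²-x²)/(6LEI)  [x≤a] = -16·5·(20/3)·(20²-5²-(20/3)²)/(6·20·200000) = -119/16200 m
Load 3 — triangular load w₀=10 kN/m (0→w₀ over full span):
  y_3 = -w₀x(7L⁴-10L²x²+3x⁴)/(360LEI) = -10·(20/3)·(7·20⁴-10·20²·(20/3)²+3·(20/3)⁴)/(360·20·200000) = -32/729 m
Load 4 — point force P=3 kN at a=10 m (b=L-a=10):
  y_4 = -Pbx(L²-b²-x²)/(6LEI)  [x≤a] = -3·10·(20/3)·(20²-10²-(20/3)²)/(6·20·200000) = -23/10800 m
Superposition: y = Σ y_i = -2022487/36450000 m ≈ -0.055487 m

y(20/3) = -2022487/36450000 m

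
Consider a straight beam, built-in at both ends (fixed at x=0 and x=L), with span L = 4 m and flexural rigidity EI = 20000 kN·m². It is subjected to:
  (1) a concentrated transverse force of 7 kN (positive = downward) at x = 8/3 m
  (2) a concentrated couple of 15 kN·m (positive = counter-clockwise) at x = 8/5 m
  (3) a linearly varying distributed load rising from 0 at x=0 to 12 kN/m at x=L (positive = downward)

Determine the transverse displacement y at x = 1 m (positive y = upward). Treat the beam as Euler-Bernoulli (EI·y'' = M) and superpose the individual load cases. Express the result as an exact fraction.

Load 1 — point force P=7 kN at a=8/3 m (b=L-a=4/3):
  y_1 = -Pb²x²(3aL-(3a+b)x)/(6L³EI)  [x≤a] = -7·(4/3)²·1²·(3·(8/3)·4-(3·(8/3)+(4/3))·1)/(6·4³·20000) = -119/3240000 m
Load 2 — applied couple M₀=15 kN·m at a=8/5 m (b=L-a=12/5):
  y_2 = (R_Ax³/6 - M_Ax²/2)/EI  [x≤a] with R_A=27/5, M_A=9/5 = ((27/5)·1³/6 - (9/5)·1²/2)/20000 = 0 m
Load 3 — triangular load w₀=12 kN/m (0→w₀ over full span):
  y_3 = -w₀x²(L-x)²(x+2L)/(120LEI) = -12·1²·(4-1)²·(1+2·4)/(120·4·20000) = -81/800000 m
Superposition: y = Σ y_i = -8941/64800000 m ≈ -0.000138 m

y(1) = -8941/64800000 m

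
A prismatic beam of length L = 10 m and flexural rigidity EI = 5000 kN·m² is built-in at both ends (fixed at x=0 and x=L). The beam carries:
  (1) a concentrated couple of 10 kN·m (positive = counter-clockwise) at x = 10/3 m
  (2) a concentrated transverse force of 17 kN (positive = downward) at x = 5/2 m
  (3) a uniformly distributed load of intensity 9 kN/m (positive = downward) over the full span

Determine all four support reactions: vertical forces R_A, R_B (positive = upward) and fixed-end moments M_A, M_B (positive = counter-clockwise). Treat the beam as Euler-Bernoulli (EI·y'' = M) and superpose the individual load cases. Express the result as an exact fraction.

Load 1 — applied couple M₀=10 kN·m at a=10/3 m (b=L-a=20/3):
  R_A = 6M₀ab/L³ = 6·10·(10/3)·(20/3)/10³ = 4/3 kN
  M_A = M₀b(2a-b)/L² = 10·(20/3)·(2·(10/3)-(20/3))/10² = 0 kN·m
  R_B = -6M₀ab/L³ = -6·10·(10/3)·(20/3)/10³ = -4/3 kN
  M_B = M₀a(2b-a)/L² = 10·(10/3)·(2·(20/3)-(10/3))/10² = 10/3 kN·m
Load 2 — point force P=17 kN at a=5/2 m (b=L-a=15/2):
  R_A = Pb²(3a+b)/L³ = 17·(15/2)²·(3·(5/2)+(15/2))/10³ = 459/32 kN
  M_A = Pab²/L² = 17·(5/2)·(15/2)²/10² = 765/32 kN·m
  R_B = Pa²(a+3b)/L³ = 17·(5/2)²·((5/2)+3·(15/2))/10³ = 85/32 kN
  M_B = -Pa²b/L² = -17·(5/2)²·(15/2)/10² = -255/32 kN·m
Load 3 — uniform load w=9 kN/m over full span:
  R_A = wL/2 = 9·10/2 = 45 kN
  M_A = wL²/12 = 9·10²/12 = 75 kN·m
  R_B = wL/2 = 9·10/2 = 45 kN
  M_B = -wL²/12 = -9·10²/12 = -75 kN·m
Superposition: R_A = 5825/96 kN, M_A = 3165/32 kN·m, R_B = 4447/96 kN, M_B = -7645/96 kN·m

R_A = 5825/96 kN, M_A = 3165/32 kN·m, R_B = 4447/96 kN, M_B = -7645/96 kN·m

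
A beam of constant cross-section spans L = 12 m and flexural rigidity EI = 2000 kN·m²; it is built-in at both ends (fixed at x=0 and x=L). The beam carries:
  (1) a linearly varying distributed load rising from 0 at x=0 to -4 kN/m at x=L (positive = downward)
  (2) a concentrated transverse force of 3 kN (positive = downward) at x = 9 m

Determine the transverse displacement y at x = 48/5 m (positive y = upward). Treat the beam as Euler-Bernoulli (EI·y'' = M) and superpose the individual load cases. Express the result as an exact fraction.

y(48/5) = 1274913/62500000 m

Load 1 — triangular load w₀=-4 kN/m (0→w₀ over full span):
  y_1 = -w₀x²(L-x)²(x+2L)/(120LEI) = -(-4)·(48/5)²·(12-(48/5))²·((48/5)+2·12)/(120·12·2000) = 48384/1953125 m
Load 2 — point force P=3 kN at a=9 m (b=L-a=3):
  y_2 = -Pa²(L-x)²(3bL-(3b+a)(L-x))/(6L³EI)  [x>a] = -3·9²·(12-(48/5))²·(3·3·12-(3·3+9)·(12-(48/5)))/(6·12³·2000) = -2187/500000 m
Superposition: y = Σ y_i = 1274913/62500000 m ≈ 0.020399 m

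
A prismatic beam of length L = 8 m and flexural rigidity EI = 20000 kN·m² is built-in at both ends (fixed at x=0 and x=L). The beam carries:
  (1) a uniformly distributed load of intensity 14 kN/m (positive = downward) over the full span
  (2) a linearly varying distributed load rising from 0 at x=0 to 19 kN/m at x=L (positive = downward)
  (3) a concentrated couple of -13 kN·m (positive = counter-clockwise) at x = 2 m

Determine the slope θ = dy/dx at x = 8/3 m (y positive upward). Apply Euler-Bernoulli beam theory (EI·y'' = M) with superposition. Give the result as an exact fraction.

θ(8/3) = -97937/24300000 rad

Load 1 — uniform load w=14 kN/m over full span:
  θ_1 = -wx(L-x)(L-2x)/(12EI) = -14·(8/3)·(8-(8/3))·(8-2·(8/3))/(12·20000) = -112/50625 rad
Load 2 — triangular load w₀=19 kN/m (0→w₀ over full span):
  θ_2 = -w₀(2x(L-x)(L-2x)(x+2L)+x²(L-x)²)/(120LEI) = -19·(2·(8/3)·(8-(8/3))·(8-2·(8/3))·((8/3)+2·8)+(8/3)²·(8-(8/3))²)/(120·8·20000) = -1216/759375 rad
Load 3 — applied couple M₀=-13 kN·m at a=2 m (b=L-a=6):
  θ_3 = (R_Ax²/2 - M_Ax - M₀(x-a))/EI  [x>a] with R_A=-117/64, M_A=39/16 = ((-117/64)·(8/3)²/2 - (39/16)·(8/3) - (-13)·((8/3)-2))/20000 = -13/60000 rad
Superposition: θ = Σ θ_i = -97937/24300000 rad ≈ -0.004030 rad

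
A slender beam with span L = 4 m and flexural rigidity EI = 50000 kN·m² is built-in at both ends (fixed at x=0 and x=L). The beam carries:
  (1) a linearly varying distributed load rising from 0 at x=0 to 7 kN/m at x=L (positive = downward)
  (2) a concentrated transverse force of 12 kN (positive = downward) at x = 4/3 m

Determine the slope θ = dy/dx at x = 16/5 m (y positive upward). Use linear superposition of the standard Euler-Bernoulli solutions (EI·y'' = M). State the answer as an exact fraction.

θ(16/5) = 1322/17578125 rad

Load 1 — triangular load w₀=7 kN/m (0→w₀ over full span):
  θ_1 = -w₀(2x(L-x)(L-2x)(x+2L)+x²(L-x)²)/(120LEI) = -7·(2·(16/5)·(4-(16/5))·(4-2·(16/5))·((16/5)+2·4)+(16/5)²·(4-(16/5))²)/(120·4·50000) = 224/5859375 rad
Load 2 — point force P=12 kN at a=4/3 m (b=L-a=8/3):
  θ_2 = Pa²(L-x)(2bL-(3b+a)(L-x))/(2L³EI)  [x>a] = 12·(4/3)²·(4-(16/5))·(2·(8/3)·4-(3·(8/3)+(4/3))·(4-(16/5)))/(2·4³·50000) = 26/703125 rad
Superposition: θ = Σ θ_i = 1322/17578125 rad ≈ 0.000075 rad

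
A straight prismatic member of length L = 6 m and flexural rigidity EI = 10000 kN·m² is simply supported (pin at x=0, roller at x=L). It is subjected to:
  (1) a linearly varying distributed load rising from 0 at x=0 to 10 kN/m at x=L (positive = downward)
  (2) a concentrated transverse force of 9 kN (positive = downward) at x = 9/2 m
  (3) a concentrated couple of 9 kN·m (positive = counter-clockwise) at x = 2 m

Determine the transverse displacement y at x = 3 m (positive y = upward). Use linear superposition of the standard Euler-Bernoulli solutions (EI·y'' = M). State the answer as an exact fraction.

Load 1 — triangular load w₀=10 kN/m (0→w₀ over full span):
  y_1 = -w₀x(7L⁴-10L²x²+3x⁴)/(360LEI) = -10·3·(7·6⁴-10·6²·3²+3·3⁴)/(360·6·10000) = -27/3200 m
Load 2 — point force P=9 kN at a=9/2 m (b=L-a=3/2):
  y_2 = -Pbx(L²-b²-x²)/(6LEI)  [x≤a] = -9·(3/2)·3·(6²-(3/2)²-3²)/(6·6·10000) = -891/320000 m
Load 3 — applied couple M₀=9 kN·m at a=2 m (b=L-a=4):
  y_3 = (M₀x³/(6L)-M₀(x-a)²/2+C₁x)/EI  [x>a] with C₁=M₀(3b²-L²)/(6L)=3 = (9·3³/(6·6)-9·(3-2)²/2+3·3)/10000 = 9/8000 m
Superposition: y = Σ y_i = -3231/320000 m ≈ -0.010097 m

y(3) = -3231/320000 m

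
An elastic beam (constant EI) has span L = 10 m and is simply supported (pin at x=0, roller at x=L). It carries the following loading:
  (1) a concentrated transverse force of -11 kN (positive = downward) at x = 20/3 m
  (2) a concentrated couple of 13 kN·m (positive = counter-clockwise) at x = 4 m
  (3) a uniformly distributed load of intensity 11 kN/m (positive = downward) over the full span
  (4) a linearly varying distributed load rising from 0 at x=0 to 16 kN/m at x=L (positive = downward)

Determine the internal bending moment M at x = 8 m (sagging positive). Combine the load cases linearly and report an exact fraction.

Load 1 — point force P=-11 kN at a=20/3 m (b=L-a=10/3):
  M_1 = Pa(L-x)/L  [x>a] = (-11)·(20/3)·(10-8)/10 = -44/3 kN·m
Load 2 — applied couple M₀=13 kN·m at a=4 m (b=L-a=6):
  M_2 = M₀x/L - M₀  [x>a] = 13·8/10 - 13 = -13/5 kN·m
Load 3 — uniform load w=11 kN/m over full span:
  M_3 = wx(L-x)/2 = 11·8·(10-8)/2 = 88 kN·m
Load 4 — triangular load w₀=16 kN/m (0→w₀ over full span):
  M_4 = w₀Lx/6 - w₀x³/(6L) = 16·10·8/6 - 16·8³/(6·10) = 384/5 kN·m
Superposition: M = Σ M_i = 2213/15 kN·m ≈ 147.533333 kN·m

M(8) = 2213/15 kN·m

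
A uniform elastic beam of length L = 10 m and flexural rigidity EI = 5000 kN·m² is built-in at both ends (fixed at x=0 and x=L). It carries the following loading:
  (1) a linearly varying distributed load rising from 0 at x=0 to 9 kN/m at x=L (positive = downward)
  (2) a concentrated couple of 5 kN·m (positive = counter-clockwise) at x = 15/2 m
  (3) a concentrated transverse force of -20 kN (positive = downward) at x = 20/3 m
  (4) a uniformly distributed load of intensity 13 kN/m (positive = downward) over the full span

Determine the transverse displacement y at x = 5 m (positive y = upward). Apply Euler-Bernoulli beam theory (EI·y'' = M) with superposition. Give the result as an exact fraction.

Load 1 — triangular load w₀=9 kN/m (0→w₀ over full span):
  y_1 = -w₀x²(L-x)²(x+2L)/(120LEI) = -9·5²·(10-5)²·(5+2·10)/(120·10·5000) = -3/128 m
Load 2 — applied couple M₀=5 kN·m at a=15/2 m (b=L-a=5/2):
  y_2 = (R_Ax³/6 - M_Ax²/2)/EI  [x≤a] with R_A=9/16, M_A=25/16 = ((9/16)·5³/6 - (25/16)·5²/2)/5000 = -1/640 m
Load 3 — point force P=-20 kN at a=20/3 m (b=L-a=10/3):
  y_3 = -Pb²x²(3aL-(3a+b)x)/(6L³EI)  [x≤a] = -(-20)·(10/3)²·5²·(3·(20/3)·10-(3·(20/3)+(10/3))·5)/(6·10³·5000) = 5/324 m
Load 4 — uniform load w=13 kN/m over full span:
  y_4 = -wx²(L-x)²/(24EI) = -13·5²·(10-5)²/(24·5000) = -13/192 m
Superposition: y = Σ y_i = -2003/25920 m ≈ -0.077276 m

y(5) = -2003/25920 m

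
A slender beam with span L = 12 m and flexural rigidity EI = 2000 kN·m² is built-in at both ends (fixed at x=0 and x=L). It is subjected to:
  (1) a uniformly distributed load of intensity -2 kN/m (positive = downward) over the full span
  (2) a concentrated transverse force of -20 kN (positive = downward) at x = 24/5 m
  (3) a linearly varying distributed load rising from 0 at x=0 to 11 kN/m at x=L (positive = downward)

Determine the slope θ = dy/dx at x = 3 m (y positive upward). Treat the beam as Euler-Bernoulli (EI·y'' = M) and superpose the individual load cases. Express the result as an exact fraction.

θ(3) = -27/1600000 rad

Load 1 — uniform load w=-2 kN/m over full span:
  θ_1 = -wx(L-x)(L-2x)/(12EI) = -(-2)·3·(12-3)·(12-2·3)/(12·2000) = 27/2000 rad
Load 2 — point force P=-20 kN at a=24/5 m (b=L-a=36/5):
  θ_2 = -Pb²x(2aL-(3a+b)x)/(2L³EI)  [x≤a] = -(-20)·(36/5)²·3·(2·(24/5)·12-(3·(24/5)+(36/5))·3)/(2·12³·2000) = 567/25000 rad
Load 3 — triangular load w₀=11 kN/m (0→w₀ over full span):
  θ_3 = -w₀(2x(L-x)(L-2x)(x+2L)+x²(L-x)²)/(120LEI) = -11·(2·3·(12-3)·(12-2·3)·(3+2·12)+3²·(12-3)²)/(120·12·2000) = -11583/320000 rad
Superposition: θ = Σ θ_i = -27/1600000 rad ≈ -0.000017 rad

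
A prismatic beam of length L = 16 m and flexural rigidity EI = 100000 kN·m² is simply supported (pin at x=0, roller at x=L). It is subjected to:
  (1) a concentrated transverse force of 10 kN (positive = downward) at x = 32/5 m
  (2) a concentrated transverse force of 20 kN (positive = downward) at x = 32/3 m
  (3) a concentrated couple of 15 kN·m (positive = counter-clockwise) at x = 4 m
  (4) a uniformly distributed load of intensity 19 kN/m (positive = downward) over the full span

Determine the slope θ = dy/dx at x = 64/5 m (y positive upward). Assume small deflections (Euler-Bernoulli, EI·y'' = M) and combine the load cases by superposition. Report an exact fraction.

Load 1 — point force P=10 kN at a=32/5 m (b=L-a=48/5):
  θ_1 = -Pa(2L²-6Lx+3x²+a²)/(6LEI)  [x>a] = -10·(32/5)·(2·16²-6·16·(64/5)+3·(64/5)²+(32/5)²)/(6·16·100000) = 96/78125 rad
Load 2 — point force P=20 kN at a=32/3 m (b=L-a=16/3):
  θ_2 = -Pa(2L²-6Lx+3x²+a²)/(6LEI)  [x>a] = -20·(32/3)·(2·16²-6·16·(64/5)+3·(64/5)²+(32/3)²)/(6·16·100000) = 3136/1265625 rad
Load 3 — applied couple M₀=15 kN·m at a=4 m (b=L-a=12):
  θ_3 = (M₀x²/(2L)-M₀(x-a)+C₁)/EI  [x>a] with C₁=M₀(3b²-L²)/(6L)=55/2 = (15·(64/5)²/(2·16)-15·((64/5)-4)+(55/2))/100000 = -277/1000000 rad
Load 4 — uniform load w=19 kN/m over full span:
  θ_4 = -w(L³-6Lx²+4x³)/(24EI) = -19·(16³-6·16·(64/5)²+4·(64/5)³)/(24·100000) = 10032/390625 rad
Superposition: θ = Σ θ_i = 58950883/2025000000 rad ≈ 0.029112 rad

θ(64/5) = 58950883/2025000000 rad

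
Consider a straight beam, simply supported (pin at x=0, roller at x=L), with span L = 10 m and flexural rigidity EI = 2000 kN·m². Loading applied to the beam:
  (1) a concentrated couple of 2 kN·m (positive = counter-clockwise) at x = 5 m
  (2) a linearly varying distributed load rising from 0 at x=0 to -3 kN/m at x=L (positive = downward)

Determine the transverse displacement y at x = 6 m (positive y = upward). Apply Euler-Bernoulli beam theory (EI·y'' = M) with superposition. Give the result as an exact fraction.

Load 1 — applied couple M₀=2 kN·m at a=5 m (b=L-a=5):
  y_1 = (M₀x³/(6L)-M₀(x-a)²/2+C₁x)/EI  [x>a] with C₁=M₀(3b²-L²)/(6L)=-5/6 = (2·6³/(6·10)-2·(6-5)²/2+(-5/6)·6)/2000 = 3/5000 m
Load 2 — triangular load w₀=-3 kN/m (0→w₀ over full span):
  y_2 = -w₀x(7L⁴-10L²x²+3x⁴)/(360LEI) = -(-3)·6·(7·10⁴-10·10²·6²+3·6⁴)/(360·10·2000) = 296/3125 m
Superposition: y = Σ y_i = 2383/25000 m ≈ 0.095320 m

y(6) = 2383/25000 m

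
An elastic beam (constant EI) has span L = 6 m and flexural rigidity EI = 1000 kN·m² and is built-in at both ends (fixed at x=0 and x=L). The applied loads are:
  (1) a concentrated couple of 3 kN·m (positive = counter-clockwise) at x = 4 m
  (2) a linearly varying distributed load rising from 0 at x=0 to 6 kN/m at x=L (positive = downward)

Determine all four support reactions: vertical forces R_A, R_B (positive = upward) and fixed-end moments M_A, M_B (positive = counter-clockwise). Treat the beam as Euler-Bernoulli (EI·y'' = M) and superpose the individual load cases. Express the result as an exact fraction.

R_A = 91/15 kN, M_A = 41/5 kN·m, R_B = 179/15 kN, M_B = -54/5 kN·m

Load 1 — applied couple M₀=3 kN·m at a=4 m (b=L-a=2):
  R_A = 6M₀ab/L³ = 6·3·4·2/6³ = 2/3 kN
  M_A = M₀b(2a-b)/L² = 3·2·(2·4-2)/6² = 1 kN·m
  R_B = -6M₀ab/L³ = -6·3·4·2/6³ = -2/3 kN
  M_B = M₀a(2b-a)/L² = 3·4·(2·2-4)/6² = 0 kN·m
Load 2 — triangular load w₀=6 kN/m (0→w₀ over full span):
  R_A = 3w₀L/20 = 3·6·6/20 = 27/5 kN
  M_A = w₀L²/30 = 6·6²/30 = 36/5 kN·m
  R_B = 7w₀L/20 = 7·6·6/20 = 63/5 kN
  M_B = -w₀L²/20 = -6·6²/20 = -54/5 kN·m
Superposition: R_A = 91/15 kN, M_A = 41/5 kN·m, R_B = 179/15 kN, M_B = -54/5 kN·m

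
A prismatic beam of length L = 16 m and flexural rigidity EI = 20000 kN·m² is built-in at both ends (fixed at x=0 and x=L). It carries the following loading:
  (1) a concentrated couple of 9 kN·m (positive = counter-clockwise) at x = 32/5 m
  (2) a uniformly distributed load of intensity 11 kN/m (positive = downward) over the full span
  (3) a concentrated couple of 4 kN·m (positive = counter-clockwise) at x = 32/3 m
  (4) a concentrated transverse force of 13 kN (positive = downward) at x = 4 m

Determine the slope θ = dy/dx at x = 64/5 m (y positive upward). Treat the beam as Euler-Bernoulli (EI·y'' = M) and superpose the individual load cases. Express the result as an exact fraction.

θ(64/5) = 88567/4687500 rad

Load 1 — applied couple M₀=9 kN·m at a=32/5 m (b=L-a=48/5):
  θ_1 = (R_Ax²/2 - M_Ax - M₀(x-a))/EI  [x>a] with R_A=81/100, M_A=27/25 = ((81/100)·(64/5)²/2 - (27/25)·(64/5) - 9·((64/5)-(32/5)))/20000 = -99/390625 rad
Load 2 — uniform load w=11 kN/m over full span:
  θ_2 = -wx(L-x)(L-2x)/(12EI) = -11·(64/5)·(16-(64/5))·(16-2·(64/5))/(12·20000) = 1408/78125 rad
Load 3 — applied couple M₀=4 kN·m at a=32/3 m (b=L-a=16/3):
  θ_3 = (R_Ax²/2 - M_Ax - M₀(x-a))/EI  [x>a] with R_A=1/3, M_A=4/3 = ((1/3)·(64/5)²/2 - (4/3)·(64/5) - 4·((64/5)-(32/3)))/20000 = 4/46875 rad
Load 4 — point force P=13 kN at a=4 m (b=L-a=12):
  θ_4 = Pa²(L-x)(2bL-(3b+a)(L-x))/(2L³EI)  [x>a] = 13·4²·(16-(64/5))·(2·12·16-(3·12+4)·(16-(64/5)))/(2·16³·20000) = 13/12500 rad
Superposition: θ = Σ θ_i = 88567/4687500 rad ≈ 0.018894 rad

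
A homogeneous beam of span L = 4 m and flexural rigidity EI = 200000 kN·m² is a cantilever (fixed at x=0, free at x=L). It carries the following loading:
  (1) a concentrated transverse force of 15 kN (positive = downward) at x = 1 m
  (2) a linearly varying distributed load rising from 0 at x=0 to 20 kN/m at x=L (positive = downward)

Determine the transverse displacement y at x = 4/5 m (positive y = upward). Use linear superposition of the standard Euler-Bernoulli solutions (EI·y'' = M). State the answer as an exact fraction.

Load 1 — point force P=15 kN at a=1 m (b=L-a=3):
  y_1 = -Px²(3a-x)/(6EI)  [x≤a] = -15·(4/5)²·(3·1-(4/5))/(6·200000) = -11/625000 m
Load 2 — triangular load w₀=20 kN/m (0→w₀ over full span):
  y_2 = (w₀Lx³/12-w₀L²x²/6-w₀x⁵/(120L))/EI = (20·4·(4/5)³/12-20·4²·(4/5)²/6-20·(4/5)⁵/(120·4))/200000 = -4502/29296875 m
Superposition: y = Σ y_i = -40141/234375000 m ≈ -0.000171 m

y(4/5) = -40141/234375000 m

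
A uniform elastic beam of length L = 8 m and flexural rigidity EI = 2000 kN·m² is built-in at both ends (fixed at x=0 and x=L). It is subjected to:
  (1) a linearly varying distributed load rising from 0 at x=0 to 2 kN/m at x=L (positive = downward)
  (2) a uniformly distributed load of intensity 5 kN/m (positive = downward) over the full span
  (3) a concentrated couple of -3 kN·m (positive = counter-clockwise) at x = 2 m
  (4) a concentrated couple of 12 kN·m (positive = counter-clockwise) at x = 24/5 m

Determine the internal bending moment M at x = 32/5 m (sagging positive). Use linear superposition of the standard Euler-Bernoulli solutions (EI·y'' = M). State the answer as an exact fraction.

Load 1 — triangular load w₀=2 kN/m (0→w₀ over full span):
  M_1 = 3w₀Lx/20 - w₀L²/30 - w₀x³/(6L) = 3·2·8·(32/5)/20 - 2·8²/30 - 2·(32/5)³/(6·8) = 64/375 kN·m
Load 2 — uniform load w=5 kN/m over full span:
  M_2 = wLx/2 - wL²/12 - wx²/2 = 5·8·(32/5)/2 - 5·8²/12 - 5·(32/5)²/2 = -16/15 kN·m
Load 3 — applied couple M₀=-3 kN·m at a=2 m (b=L-a=6):
  M_3 = R_Ax - M_A - M₀  [x>a] with R_A=-27/64, M_A=9/16 = (-27/64)·(32/5) - (9/16) - (-3) = -21/80 kN·m
Load 4 — applied couple M₀=12 kN·m at a=24/5 m (b=L-a=16/5):
  M_4 = R_Ax - M_A - M₀  [x>a] with R_A=54/25, M_A=96/25 = (54/25)·(32/5) - (96/25) - 12 = -252/125 kN·m
Superposition: M = Σ M_i = -6349/2000 kN·m ≈ -3.174500 kN·m

M(32/5) = -6349/2000 kN·m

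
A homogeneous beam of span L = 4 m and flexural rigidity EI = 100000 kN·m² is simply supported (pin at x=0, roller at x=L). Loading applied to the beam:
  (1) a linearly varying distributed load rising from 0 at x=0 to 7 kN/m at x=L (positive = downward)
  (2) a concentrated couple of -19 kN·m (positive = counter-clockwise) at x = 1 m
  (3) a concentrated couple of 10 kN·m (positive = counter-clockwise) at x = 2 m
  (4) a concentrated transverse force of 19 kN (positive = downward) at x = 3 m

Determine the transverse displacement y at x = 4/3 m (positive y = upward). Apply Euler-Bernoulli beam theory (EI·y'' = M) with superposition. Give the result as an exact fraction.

y(4/3) = -54611/145800000 m

Load 1 — triangular load w₀=7 kN/m (0→w₀ over full span):
  y_1 = -w₀x(7L⁴-10L²x²+3x⁴)/(360LEI) = -7·(4/3)·(7·4⁴-10·4²·(4/3)²+3·(4/3)⁴)/(360·4·100000) = -224/2278125 m
Load 2 — applied couple M₀=-19 kN·m at a=1 m (b=L-a=3):
  y_2 = (M₀x³/(6L)-M₀(x-a)²/2+C₁x)/EI  [x>a] with C₁=M₀(3b²-L²)/(6L)=-209/24 = ((-19)·(4/3)³/(6·4)-(-19)·((4/3)-1)²/2+(-209/24)·(4/3))/100000 = -1007/8100000 m
Load 3 — applied couple M₀=10 kN·m at a=2 m (b=L-a=2):
  y_3 = (M₀x³/(6L)+C₁x)/EI  [x≤a] with C₁=M₀(3b²-L²)/(6L)=-5/3 = (10·(4/3)³/(6·4)+(-5/3)·(4/3))/100000 = -1/81000 m
Load 4 — point force P=19 kN at a=3 m (b=L-a=1):
  y_4 = -Pbx(L²-b²-x²)/(6LEI)  [x≤a] = -19·1·(4/3)·(4²-1²-(4/3)²)/(6·4·100000) = -2261/16200000 m
Superposition: y = Σ y_i = -54611/145800000 m ≈ -0.000375 m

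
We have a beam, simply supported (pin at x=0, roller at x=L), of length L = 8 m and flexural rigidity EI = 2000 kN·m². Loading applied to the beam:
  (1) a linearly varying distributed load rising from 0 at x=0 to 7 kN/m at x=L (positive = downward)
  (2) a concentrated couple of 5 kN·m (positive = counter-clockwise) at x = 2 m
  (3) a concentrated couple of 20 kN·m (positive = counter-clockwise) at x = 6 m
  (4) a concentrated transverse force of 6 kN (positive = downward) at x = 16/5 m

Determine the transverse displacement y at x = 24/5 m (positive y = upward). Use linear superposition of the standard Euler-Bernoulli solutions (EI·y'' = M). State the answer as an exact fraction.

y(24/5) = -3290153/23437500 m

Load 1 — triangular load w₀=7 kN/m (0→w₀ over full span):
  y_1 = -w₀x(7L⁴-10L²x²+3x⁴)/(360LEI) = -7·(24/5)·(7·8⁴-10·8²·(24/5)²+3·(24/5)⁴)/(360·8·2000) = -530432/5859375 m
Load 2 — applied couple M₀=5 kN·m at a=2 m (b=L-a=6):
  y_2 = (M₀x³/(6L)-M₀(x-a)²/2+C₁x)/EI  [x>a] with C₁=M₀(3b²-L²)/(6L)=55/12 = (5·(24/5)³/(6·8)-5·((24/5)-2)²/2+(55/12)·(24/5))/2000 = 87/12500 m
Load 3 — applied couple M₀=20 kN·m at a=6 m (b=L-a=2):
  y_3 = (M₀x³/(6L)+C₁x)/EI  [x≤a] with C₁=M₀(3b²-L²)/(6L)=-65/3 = (20·(24/5)³/(6·8)+(-65/3)·(24/5))/2000 = -181/6250 m
Load 4 — point force P=6 kN at a=16/5 m (b=L-a=24/5):
  y_4 = -Pa(L-x)(2Lx-a²-x²)/(6LEI)  [x>a] = -6·(16/5)·(8-(24/5))·(2·8·(24/5)-(16/5)²-(24/5)²)/(6·8·2000) = -2176/78125 m
Superposition: y = Σ y_i = -3290153/23437500 m ≈ -0.140380 m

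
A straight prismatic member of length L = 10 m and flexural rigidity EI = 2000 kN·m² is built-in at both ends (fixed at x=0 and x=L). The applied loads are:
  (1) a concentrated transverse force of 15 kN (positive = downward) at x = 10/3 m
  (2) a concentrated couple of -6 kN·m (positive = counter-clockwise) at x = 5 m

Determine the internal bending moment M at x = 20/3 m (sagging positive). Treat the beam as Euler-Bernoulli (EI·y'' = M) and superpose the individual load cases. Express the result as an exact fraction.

Load 1 — point force P=15 kN at a=10/3 m (b=L-a=20/3):
  M_1 = Pa²(a+3b)(L-x)/L³ - Pa²b/L²  [x>a] = 15·(10/3)²·((10/3)+3·(20/3))·(10-(20/3))/10³ - 15·(10/3)²·(20/3)/10² = 50/27 kN·m
Load 2 — applied couple M₀=-6 kN·m at a=5 m (b=L-a=5):
  M_2 = R_Ax - M_A - M₀  [x>a] with R_A=-9/10, M_A=-3/2 = (-9/10)·(20/3) - (-3/2) - (-6) = 3/2 kN·m
Superposition: M = Σ M_i = 181/54 kN·m ≈ 3.351852 kN·m

M(20/3) = 181/54 kN·m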